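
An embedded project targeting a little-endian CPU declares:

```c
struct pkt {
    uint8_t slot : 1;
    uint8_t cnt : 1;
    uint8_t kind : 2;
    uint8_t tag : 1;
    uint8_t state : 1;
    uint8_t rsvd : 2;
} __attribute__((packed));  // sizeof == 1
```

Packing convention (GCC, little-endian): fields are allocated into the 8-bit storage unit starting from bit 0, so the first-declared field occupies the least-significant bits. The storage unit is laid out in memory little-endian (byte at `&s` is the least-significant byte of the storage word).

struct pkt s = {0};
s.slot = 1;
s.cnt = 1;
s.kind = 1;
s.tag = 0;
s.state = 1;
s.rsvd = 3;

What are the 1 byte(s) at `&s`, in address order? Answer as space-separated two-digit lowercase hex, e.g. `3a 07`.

e7

[0+:1] slot=1 & 0x1 = 0x1; word=0x01
[1+:1] cnt=1 & 0x1 = 0x1; word=0x03
[2+:2] kind=1 & 0x3 = 0x1; word=0x07
[4+:1] tag=0 & 0x1 = 0x0; word=0x07
[5+:1] state=1 & 0x1 = 0x1; word=0x27
[6+:2] rsvd=3 & 0x3 = 0x3; word=0xe7
word = 0xe7 → little-endian bytes:
  [0]=0xe7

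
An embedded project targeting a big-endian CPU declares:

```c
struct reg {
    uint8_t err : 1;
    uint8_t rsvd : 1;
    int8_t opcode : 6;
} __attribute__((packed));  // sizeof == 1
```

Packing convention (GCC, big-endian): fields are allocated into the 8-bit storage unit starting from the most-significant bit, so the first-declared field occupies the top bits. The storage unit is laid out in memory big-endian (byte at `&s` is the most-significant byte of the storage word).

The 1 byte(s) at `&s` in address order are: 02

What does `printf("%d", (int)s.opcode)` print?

[0]=0x02 (big-endian) → word 0x02
err:1 @ bit 7 → (0x02>>7)&0x1 = 0x0
rsvd:1 @ bit 6 → (0x02>>6)&0x1 = 0x0
opcode:6 @ bit 0 → (0x02>>0)&0x3f = 0x2  ←
opcode signed 6b, MSB=0: value = 2

2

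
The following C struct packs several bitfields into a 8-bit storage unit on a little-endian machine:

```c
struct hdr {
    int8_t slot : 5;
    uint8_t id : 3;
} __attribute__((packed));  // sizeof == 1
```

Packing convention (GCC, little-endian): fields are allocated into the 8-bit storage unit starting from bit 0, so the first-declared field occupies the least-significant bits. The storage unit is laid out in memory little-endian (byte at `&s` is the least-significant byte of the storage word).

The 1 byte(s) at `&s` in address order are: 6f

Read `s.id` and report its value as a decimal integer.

3

[0]=0x6f (little-endian) → word 0x6f
slot:5 @ bit 0 → (0x6f>>0)&0x1f = 0xf
id:3 @ bit 5 → (0x6f>>5)&0x7 = 0x3  ←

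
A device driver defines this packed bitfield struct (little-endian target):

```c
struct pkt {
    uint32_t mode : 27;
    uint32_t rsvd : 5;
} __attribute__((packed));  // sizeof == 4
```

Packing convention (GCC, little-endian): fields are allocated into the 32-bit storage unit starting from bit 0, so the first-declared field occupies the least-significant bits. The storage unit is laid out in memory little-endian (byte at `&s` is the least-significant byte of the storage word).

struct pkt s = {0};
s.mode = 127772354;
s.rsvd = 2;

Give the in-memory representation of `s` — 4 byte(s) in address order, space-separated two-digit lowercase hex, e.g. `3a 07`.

[0+:27] mode=127772354 & 0x7ffffff = 0x79da6c2; word=0x079da6c2
[27+:5] rsvd=2 & 0x1f = 0x2; word=0x179da6c2
word = 0x179da6c2 → little-endian bytes:
  [0]=0xc2  [1]=0xa6  [2]=0x9d  [3]=0x17

c2 a6 9d 17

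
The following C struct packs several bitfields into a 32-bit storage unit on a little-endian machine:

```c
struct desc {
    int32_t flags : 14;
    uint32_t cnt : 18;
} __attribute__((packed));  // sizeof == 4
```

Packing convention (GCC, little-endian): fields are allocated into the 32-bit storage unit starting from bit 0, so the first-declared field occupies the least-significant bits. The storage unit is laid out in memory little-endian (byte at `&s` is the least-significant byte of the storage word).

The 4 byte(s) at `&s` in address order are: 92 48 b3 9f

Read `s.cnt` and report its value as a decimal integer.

[0]=0x92 [1]=0x48 [2]=0xb3 [3]=0x9f (little-endian) → word 0x9fb34892
flags [0+:14] = (word>>0) & 0x3fff = 2194
cnt [14+:18] = (word>>14) & 0x3ffff = 163533  ←

163533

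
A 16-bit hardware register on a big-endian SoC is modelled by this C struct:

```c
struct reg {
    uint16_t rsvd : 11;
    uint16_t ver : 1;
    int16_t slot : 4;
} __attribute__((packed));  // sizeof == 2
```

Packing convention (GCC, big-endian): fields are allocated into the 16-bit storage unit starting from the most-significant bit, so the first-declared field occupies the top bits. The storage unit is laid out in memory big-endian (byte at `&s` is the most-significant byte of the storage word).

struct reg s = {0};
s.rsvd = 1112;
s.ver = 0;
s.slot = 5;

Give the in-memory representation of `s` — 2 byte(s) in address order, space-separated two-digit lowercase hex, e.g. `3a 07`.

rsvd:11 = 1112 → 0x458 << 5 → word 0x8b00
ver:1 = 0 → 0x0 << 4 → word 0x8b00
slot:4 = 5 → 0x5 << 0 → word 0x8b05
word = 0x8b05 → big-endian bytes:
  [0]=0x8b  [1]=0x05

8b 05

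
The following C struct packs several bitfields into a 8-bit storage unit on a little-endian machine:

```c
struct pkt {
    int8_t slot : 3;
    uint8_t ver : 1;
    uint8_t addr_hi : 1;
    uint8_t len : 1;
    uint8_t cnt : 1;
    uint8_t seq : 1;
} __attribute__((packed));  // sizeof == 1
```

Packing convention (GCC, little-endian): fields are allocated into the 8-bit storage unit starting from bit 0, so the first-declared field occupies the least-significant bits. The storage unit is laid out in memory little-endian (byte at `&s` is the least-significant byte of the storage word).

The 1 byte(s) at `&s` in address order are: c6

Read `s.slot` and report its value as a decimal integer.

-2

[0]=0xc6 (little-endian) → word 0xc6
slot [0+:3] = (word>>0) & 0x7 = 6  ←
ver [3+:1] = (word>>3) & 0x1 = 0
addr_hi [4+:1] = (word>>4) & 0x1 = 0
len [5+:1] = (word>>5) & 0x1 = 0
cnt [6+:1] = (word>>6) & 0x1 = 1
seq [7+:1] = (word>>7) & 0x1 = 1
slot signed 3b, MSB=1: 6 - 8 = -2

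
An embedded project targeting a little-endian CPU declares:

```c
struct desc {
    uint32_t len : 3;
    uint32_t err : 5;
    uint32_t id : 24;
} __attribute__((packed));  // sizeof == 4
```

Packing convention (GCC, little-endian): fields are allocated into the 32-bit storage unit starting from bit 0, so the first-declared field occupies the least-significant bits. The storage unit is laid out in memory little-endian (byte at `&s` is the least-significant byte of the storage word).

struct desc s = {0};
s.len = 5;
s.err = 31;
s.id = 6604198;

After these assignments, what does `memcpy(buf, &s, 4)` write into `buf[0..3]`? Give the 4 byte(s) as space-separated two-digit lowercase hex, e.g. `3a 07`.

[0+:3] len=5 & 0x7 = 0x5; word=0x00000005
[3+:5] err=31 & 0x1f = 0x1f; word=0x000000fd
[8+:24] id=6604198 & 0xffffff = 0x64c5a6; word=0x64c5a6fd
word = 0x64c5a6fd → little-endian bytes:
  [0]=0xfd  [1]=0xa6  [2]=0xc5  [3]=0x64

fd a6 c5 64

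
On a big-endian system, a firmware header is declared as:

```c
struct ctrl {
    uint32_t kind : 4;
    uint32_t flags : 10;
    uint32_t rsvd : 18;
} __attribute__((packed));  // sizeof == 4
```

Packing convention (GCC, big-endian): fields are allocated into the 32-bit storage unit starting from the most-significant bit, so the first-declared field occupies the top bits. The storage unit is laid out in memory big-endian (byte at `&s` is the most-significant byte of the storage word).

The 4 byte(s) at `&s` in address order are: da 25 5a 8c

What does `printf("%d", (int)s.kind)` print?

13

[0]=0xda [1]=0x25 [2]=0x5a [3]=0x8c (big-endian) → word 0xda255a8c
kind:4 @ bit 28 → (0xda255a8c>>28)&0xf = 0xd  ←
flags:10 @ bit 18 → (0xda255a8c>>18)&0x3ff = 0x289
rsvd:18 @ bit 0 → (0xda255a8c>>0)&0x3ffff = 0x15a8c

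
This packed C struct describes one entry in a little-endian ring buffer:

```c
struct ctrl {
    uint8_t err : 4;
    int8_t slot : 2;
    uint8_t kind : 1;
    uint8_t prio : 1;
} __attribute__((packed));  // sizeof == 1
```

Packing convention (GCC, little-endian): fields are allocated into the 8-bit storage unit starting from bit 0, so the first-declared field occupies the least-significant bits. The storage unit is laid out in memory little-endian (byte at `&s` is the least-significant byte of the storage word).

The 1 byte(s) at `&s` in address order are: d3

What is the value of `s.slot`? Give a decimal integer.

1

[0]=0xd3 (little-endian) → word 0xd3
err:4 @ bit 0 → (0xd3>>0)&0xf = 0x3
slot:2 @ bit 4 → (0xd3>>4)&0x3 = 0x1  ←
kind:1 @ bit 6 → (0xd3>>6)&0x1 = 0x1
prio:1 @ bit 7 → (0xd3>>7)&0x1 = 0x1
slot signed 2b, MSB=0: value = 1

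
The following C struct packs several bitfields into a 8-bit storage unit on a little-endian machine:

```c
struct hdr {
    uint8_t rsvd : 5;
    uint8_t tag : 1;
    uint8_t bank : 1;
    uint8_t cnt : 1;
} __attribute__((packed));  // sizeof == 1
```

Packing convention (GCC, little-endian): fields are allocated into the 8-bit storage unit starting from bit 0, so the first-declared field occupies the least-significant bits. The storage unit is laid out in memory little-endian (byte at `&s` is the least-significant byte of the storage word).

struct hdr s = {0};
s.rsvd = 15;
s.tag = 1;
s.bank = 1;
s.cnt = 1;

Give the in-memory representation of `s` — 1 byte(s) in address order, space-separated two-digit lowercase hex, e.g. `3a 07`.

rsvd:5 = 15 → 0xf << 0 → word 0x0f
tag:1 = 1 → 0x1 << 5 → word 0x2f
bank:1 = 1 → 0x1 << 6 → word 0x6f
cnt:1 = 1 → 0x1 << 7 → word 0xef
word = 0xef → little-endian bytes:
  [0]=0xef

ef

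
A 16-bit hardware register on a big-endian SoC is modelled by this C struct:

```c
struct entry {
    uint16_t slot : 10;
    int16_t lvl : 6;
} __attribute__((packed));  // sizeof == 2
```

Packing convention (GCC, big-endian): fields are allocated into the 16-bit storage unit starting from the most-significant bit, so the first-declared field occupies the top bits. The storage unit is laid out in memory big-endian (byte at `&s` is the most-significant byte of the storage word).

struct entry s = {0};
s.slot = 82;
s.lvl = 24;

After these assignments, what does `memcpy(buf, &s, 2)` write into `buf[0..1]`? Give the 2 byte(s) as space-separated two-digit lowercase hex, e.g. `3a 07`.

14 98

slot:10 = 82 → 0x52 << 6 → word 0x1480
lvl:6 = 24 → 0x18 << 0 → word 0x1498
word = 0x1498 → big-endian bytes:
  [0]=0x14  [1]=0x98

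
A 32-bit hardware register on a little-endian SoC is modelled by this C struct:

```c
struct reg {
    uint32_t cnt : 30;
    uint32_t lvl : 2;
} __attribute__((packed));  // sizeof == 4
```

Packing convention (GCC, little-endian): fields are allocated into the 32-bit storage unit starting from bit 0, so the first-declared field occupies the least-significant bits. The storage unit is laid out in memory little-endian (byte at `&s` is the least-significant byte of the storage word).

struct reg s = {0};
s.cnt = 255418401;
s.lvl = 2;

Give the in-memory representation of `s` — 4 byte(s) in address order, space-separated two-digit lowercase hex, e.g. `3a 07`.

cnt (30b) val=255418401 bits=0xf396021 at bit 0: 0x0f396021
lvl (2b) val=2 bits=0x2 at bit 30: 0x8f396021
word = 0x8f396021 → little-endian bytes:
  [0]=0x21  [1]=0x60  [2]=0x39  [3]=0x8f

21 60 39 8f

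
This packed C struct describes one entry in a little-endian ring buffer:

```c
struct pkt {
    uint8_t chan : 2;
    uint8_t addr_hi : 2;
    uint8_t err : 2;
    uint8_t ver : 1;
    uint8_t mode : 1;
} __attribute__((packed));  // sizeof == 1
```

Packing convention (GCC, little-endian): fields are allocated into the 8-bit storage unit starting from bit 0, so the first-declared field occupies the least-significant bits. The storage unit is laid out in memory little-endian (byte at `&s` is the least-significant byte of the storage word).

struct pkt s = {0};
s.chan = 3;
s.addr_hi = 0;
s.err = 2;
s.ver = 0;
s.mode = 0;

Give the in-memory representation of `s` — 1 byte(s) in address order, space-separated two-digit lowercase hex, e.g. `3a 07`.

23

chan (2b) val=3 bits=0x3 at bit 0: 0x03
addr_hi (2b) val=0 bits=0x0 at bit 2: 0x03
err (2b) val=2 bits=0x2 at bit 4: 0x23
ver (1b) val=0 bits=0x0 at bit 6: 0x23
mode (1b) val=0 bits=0x0 at bit 7: 0x23
word = 0x23 → little-endian bytes:
  [0]=0x23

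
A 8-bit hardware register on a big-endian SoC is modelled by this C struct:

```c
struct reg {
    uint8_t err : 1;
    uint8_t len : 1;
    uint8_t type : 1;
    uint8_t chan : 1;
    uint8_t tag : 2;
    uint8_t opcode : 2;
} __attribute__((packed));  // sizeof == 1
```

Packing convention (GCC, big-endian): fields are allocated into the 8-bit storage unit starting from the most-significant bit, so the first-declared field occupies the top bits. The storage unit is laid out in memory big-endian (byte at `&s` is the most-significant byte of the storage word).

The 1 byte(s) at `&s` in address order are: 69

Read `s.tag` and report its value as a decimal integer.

[0]=0x69 (big-endian) → word 0x69
err [7+:1] = (word>>7) & 0x1 = 0
len [6+:1] = (word>>6) & 0x1 = 1
type [5+:1] = (word>>5) & 0x1 = 1
chan [4+:1] = (word>>4) & 0x1 = 0
tag [2+:2] = (word>>2) & 0x3 = 2  ←
opcode [0+:2] = (word>>0) & 0x3 = 1

2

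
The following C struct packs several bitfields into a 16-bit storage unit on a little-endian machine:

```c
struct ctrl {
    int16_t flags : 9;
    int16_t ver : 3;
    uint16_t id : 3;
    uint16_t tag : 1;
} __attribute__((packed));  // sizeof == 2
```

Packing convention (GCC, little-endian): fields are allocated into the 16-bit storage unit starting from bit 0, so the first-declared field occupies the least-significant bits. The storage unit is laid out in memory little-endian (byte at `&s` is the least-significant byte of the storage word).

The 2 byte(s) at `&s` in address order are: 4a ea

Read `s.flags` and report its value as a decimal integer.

74

[0]=0x4a [1]=0xea (little-endian) → word 0xea4a
flags:9 @ bit 0 → (0xea4a>>0)&0x1ff = 0x4a  ←
ver:3 @ bit 9 → (0xea4a>>9)&0x7 = 0x5
id:3 @ bit 12 → (0xea4a>>12)&0x7 = 0x6
tag:1 @ bit 15 → (0xea4a>>15)&0x1 = 0x1
flags signed 9b, MSB=0: value = 74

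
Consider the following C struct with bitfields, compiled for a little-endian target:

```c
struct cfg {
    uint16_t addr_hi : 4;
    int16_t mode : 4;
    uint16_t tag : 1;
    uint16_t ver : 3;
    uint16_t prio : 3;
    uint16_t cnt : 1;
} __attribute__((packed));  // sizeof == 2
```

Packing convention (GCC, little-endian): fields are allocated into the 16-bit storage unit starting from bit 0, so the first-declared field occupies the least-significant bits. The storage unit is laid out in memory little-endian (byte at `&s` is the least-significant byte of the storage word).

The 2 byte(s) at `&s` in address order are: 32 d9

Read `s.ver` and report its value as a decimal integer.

4

[0]=0x32 [1]=0xd9 (little-endian) → word 0xd932
addr_hi:4 @ bit 0 → (0xd932>>0)&0xf = 0x2
mode:4 @ bit 4 → (0xd932>>4)&0xf = 0x3
tag:1 @ bit 8 → (0xd932>>8)&0x1 = 0x1
ver:3 @ bit 9 → (0xd932>>9)&0x7 = 0x4  ←
prio:3 @ bit 12 → (0xd932>>12)&0x7 = 0x5
cnt:1 @ bit 15 → (0xd932>>15)&0x1 = 0x1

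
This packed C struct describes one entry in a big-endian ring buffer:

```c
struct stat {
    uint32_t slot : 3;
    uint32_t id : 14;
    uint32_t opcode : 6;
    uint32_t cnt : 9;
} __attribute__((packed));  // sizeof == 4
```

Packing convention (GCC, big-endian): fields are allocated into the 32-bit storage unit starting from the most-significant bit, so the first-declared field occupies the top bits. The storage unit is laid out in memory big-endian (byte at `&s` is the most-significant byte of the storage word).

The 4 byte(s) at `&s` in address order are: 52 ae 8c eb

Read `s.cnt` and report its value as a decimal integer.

[0]=0x52 [1]=0xae [2]=0x8c [3]=0xeb (big-endian) → word 0x52ae8ceb
slot [29+:3] = (word>>29) & 0x7 = 2
id [15+:14] = (word>>15) & 0x3fff = 9565
opcode [9+:6] = (word>>9) & 0x3f = 6
cnt [0+:9] = (word>>0) & 0x1ff = 235  ←

235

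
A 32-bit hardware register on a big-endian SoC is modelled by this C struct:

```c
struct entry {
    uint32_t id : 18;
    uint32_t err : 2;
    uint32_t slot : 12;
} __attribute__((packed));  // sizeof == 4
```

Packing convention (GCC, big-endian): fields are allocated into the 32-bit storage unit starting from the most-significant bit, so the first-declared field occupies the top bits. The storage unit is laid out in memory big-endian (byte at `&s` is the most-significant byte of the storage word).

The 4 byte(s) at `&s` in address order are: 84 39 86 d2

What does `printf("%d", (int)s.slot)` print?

[0]=0x84 [1]=0x39 [2]=0x86 [3]=0xd2 (big-endian) → word 0x843986d2
id [14+:18] = (word>>14) & 0x3ffff = 135398
err [12+:2] = (word>>12) & 0x3 = 0
slot [0+:12] = (word>>0) & 0xfff = 1746  ←

1746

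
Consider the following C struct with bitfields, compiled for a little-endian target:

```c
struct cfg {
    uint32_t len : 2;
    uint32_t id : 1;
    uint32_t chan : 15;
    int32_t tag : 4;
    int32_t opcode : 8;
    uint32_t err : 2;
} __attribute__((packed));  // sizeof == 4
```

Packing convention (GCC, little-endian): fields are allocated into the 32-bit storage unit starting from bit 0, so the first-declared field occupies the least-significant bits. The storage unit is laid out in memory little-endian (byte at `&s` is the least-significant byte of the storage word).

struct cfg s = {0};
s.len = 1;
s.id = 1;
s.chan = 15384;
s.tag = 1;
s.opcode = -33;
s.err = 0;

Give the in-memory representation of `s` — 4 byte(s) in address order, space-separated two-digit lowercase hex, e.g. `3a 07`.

c5 e0 c5 37

len (2b) val=1 bits=0x1 at bit 0: 0x00000001
id (1b) val=1 bits=0x1 at bit 2: 0x00000005
chan (15b) val=15384 bits=0x3c18 at bit 3: 0x0001e0c5
tag (4b) val=1 bits=0x1 at bit 18: 0x0005e0c5
opcode (8b) val=-33 bits=0xdf at bit 22: 0x37c5e0c5
err (2b) val=0 bits=0x0 at bit 30: 0x37c5e0c5
word = 0x37c5e0c5 → little-endian bytes:
  [0]=0xc5  [1]=0xe0  [2]=0xc5  [3]=0x37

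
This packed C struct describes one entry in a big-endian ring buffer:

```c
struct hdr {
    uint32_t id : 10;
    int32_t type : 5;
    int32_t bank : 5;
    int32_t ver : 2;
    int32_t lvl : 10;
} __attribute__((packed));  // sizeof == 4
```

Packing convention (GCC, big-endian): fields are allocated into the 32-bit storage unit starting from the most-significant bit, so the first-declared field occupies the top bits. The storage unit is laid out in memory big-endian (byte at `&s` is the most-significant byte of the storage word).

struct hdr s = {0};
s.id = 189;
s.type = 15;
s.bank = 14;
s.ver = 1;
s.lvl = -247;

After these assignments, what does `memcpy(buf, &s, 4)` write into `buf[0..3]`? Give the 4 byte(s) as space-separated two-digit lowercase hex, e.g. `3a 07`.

id (10b) val=189 bits=0xbd at bit 22: 0x2f400000
type (5b) val=15 bits=0xf at bit 17: 0x2f5e0000
bank (5b) val=14 bits=0xe at bit 12: 0x2f5ee000
ver (2b) val=1 bits=0x1 at bit 10: 0x2f5ee400
lvl (10b) val=-247 bits=0x309 at bit 0: 0x2f5ee709
word = 0x2f5ee709 → big-endian bytes:
  [0]=0x2f  [1]=0x5e  [2]=0xe7  [3]=0x09

2f 5e e7 09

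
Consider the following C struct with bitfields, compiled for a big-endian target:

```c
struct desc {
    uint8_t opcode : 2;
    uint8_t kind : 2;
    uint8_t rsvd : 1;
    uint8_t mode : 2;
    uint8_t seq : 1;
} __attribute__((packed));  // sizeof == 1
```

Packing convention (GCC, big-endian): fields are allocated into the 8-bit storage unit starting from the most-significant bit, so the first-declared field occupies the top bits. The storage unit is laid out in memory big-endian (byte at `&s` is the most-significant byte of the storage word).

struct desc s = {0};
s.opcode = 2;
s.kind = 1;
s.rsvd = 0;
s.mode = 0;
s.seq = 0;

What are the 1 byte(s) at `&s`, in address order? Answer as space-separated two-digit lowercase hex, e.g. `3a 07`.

90

[6+:2] opcode=2 & 0x3 = 0x2; word=0x80
[4+:2] kind=1 & 0x3 = 0x1; word=0x90
[3+:1] rsvd=0 & 0x1 = 0x0; word=0x90
[1+:2] mode=0 & 0x3 = 0x0; word=0x90
[0+:1] seq=0 & 0x1 = 0x0; word=0x90
word = 0x90 → big-endian bytes:
  [0]=0x90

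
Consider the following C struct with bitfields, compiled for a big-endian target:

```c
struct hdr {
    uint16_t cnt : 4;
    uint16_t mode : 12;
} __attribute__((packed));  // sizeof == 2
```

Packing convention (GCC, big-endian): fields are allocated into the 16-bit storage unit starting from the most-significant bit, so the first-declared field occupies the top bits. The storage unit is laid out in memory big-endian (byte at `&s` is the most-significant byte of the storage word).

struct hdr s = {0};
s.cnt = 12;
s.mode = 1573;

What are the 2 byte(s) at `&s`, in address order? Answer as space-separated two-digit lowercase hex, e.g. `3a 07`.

c6 25

cnt:4 = 12 → 0xc << 12 → word 0xc000
mode:12 = 1573 → 0x625 << 0 → word 0xc625
word = 0xc625 → big-endian bytes:
  [0]=0xc6  [1]=0x25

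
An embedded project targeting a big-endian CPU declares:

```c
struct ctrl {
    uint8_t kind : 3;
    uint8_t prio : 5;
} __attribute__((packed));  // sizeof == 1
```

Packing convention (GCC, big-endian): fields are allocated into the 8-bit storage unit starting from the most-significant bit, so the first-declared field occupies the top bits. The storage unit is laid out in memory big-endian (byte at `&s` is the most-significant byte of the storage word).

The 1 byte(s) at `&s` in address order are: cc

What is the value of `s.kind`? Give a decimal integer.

6

[0]=0xcc (big-endian) → word 0xcc
kind [5+:3] = (word>>5) & 0x7 = 6  ←
prio [0+:5] = (word>>0) & 0x1f = 12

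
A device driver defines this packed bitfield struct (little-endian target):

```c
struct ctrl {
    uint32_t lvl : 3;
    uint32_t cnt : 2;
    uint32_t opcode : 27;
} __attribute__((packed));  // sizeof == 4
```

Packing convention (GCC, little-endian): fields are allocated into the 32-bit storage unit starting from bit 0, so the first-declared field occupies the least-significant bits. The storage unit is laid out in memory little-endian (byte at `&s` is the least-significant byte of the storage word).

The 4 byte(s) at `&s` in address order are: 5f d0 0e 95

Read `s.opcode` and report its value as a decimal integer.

[0]=0x5f [1]=0xd0 [2]=0x0e [3]=0x95 (little-endian) → word 0x950ed05f
lvl:3 @ bit 0 → (0x950ed05f>>0)&0x7 = 0x7
cnt:2 @ bit 3 → (0x950ed05f>>3)&0x3 = 0x3
opcode:27 @ bit 5 → (0x950ed05f>>5)&0x7ffffff = 0x4a87682  ←

78149250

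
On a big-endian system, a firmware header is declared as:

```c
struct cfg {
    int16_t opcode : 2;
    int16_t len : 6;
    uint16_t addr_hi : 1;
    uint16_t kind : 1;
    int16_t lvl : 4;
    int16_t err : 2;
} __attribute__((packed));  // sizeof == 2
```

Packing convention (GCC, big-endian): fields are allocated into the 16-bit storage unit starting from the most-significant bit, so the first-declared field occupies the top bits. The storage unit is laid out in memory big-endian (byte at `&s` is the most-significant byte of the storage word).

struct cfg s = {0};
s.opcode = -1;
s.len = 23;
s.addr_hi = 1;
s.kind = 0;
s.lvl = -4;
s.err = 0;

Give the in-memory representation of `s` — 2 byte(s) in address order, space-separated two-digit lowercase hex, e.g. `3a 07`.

opcode (2b) val=-1 bits=0x3 at bit 14: 0xc000
len (6b) val=23 bits=0x17 at bit 8: 0xd700
addr_hi (1b) val=1 bits=0x1 at bit 7: 0xd780
kind (1b) val=0 bits=0x0 at bit 6: 0xd780
lvl (4b) val=-4 bits=0xc at bit 2: 0xd7b0
err (2b) val=0 bits=0x0 at bit 0: 0xd7b0
word = 0xd7b0 → big-endian bytes:
  [0]=0xd7  [1]=0xb0

d7 b0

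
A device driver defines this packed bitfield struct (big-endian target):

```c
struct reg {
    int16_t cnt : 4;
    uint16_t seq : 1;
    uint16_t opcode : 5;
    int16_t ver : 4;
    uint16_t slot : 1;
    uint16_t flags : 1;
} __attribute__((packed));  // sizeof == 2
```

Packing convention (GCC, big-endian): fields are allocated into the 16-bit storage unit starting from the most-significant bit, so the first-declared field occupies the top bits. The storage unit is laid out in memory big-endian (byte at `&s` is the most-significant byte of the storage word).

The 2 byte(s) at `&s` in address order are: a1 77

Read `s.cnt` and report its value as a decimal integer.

-6

[0]=0xa1 [1]=0x77 (big-endian) → word 0xa177
cnt [12+:4] = (word>>12) & 0xf = 10  ←
seq [11+:1] = (word>>11) & 0x1 = 0
opcode [6+:5] = (word>>6) & 0x1f = 5
ver [2+:4] = (word>>2) & 0xf = 13
slot [1+:1] = (word>>1) & 0x1 = 1
flags [0+:1] = (word>>0) & 0x1 = 1
cnt signed 4b, MSB=1: 10 - 16 = -6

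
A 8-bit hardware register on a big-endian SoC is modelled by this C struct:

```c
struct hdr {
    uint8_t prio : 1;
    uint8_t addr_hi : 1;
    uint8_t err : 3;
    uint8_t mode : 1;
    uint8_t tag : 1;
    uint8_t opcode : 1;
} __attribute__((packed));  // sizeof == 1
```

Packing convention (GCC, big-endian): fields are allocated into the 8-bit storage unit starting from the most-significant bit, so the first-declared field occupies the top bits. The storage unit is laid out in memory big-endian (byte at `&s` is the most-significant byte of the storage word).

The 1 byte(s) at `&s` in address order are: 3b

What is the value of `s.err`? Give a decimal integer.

7

[0]=0x3b (big-endian) → word 0x3b
prio:1 @ bit 7 → (0x3b>>7)&0x1 = 0x0
addr_hi:1 @ bit 6 → (0x3b>>6)&0x1 = 0x0
err:3 @ bit 3 → (0x3b>>3)&0x7 = 0x7  ←
mode:1 @ bit 2 → (0x3b>>2)&0x1 = 0x0
tag:1 @ bit 1 → (0x3b>>1)&0x1 = 0x1
opcode:1 @ bit 0 → (0x3b>>0)&0x1 = 0x1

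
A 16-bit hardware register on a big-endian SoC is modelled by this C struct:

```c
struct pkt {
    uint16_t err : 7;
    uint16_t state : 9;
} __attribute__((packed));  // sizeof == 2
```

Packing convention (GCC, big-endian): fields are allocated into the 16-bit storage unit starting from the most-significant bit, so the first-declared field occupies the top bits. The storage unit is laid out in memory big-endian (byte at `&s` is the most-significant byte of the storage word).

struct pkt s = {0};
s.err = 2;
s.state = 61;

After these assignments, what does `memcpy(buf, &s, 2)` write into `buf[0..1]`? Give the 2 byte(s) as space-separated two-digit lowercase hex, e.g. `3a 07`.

04 3d

err:7 = 2 → 0x2 << 9 → word 0x0400
state:9 = 61 → 0x3d << 0 → word 0x043d
word = 0x043d → big-endian bytes:
  [0]=0x04  [1]=0x3d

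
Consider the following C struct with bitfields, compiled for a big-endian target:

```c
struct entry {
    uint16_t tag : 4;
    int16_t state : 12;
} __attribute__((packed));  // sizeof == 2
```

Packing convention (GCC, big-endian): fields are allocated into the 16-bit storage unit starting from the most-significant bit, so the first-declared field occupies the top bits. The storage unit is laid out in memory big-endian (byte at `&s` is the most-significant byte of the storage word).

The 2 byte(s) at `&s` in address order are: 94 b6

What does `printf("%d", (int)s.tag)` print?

[0]=0x94 [1]=0xb6 (big-endian) → word 0x94b6
tag:4 @ bit 12 → (0x94b6>>12)&0xf = 0x9  ←
state:12 @ bit 0 → (0x94b6>>0)&0xfff = 0x4b6

9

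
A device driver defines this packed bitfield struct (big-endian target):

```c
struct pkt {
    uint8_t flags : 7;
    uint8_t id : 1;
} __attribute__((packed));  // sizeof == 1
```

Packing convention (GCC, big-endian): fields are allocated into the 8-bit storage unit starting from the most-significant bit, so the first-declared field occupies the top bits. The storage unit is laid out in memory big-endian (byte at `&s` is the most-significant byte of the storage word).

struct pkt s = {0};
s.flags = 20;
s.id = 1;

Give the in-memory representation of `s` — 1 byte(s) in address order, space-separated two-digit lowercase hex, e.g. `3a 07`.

29

flags (7b) val=20 bits=0x14 at bit 1: 0x28
id (1b) val=1 bits=0x1 at bit 0: 0x29
word = 0x29 → big-endian bytes:
  [0]=0x29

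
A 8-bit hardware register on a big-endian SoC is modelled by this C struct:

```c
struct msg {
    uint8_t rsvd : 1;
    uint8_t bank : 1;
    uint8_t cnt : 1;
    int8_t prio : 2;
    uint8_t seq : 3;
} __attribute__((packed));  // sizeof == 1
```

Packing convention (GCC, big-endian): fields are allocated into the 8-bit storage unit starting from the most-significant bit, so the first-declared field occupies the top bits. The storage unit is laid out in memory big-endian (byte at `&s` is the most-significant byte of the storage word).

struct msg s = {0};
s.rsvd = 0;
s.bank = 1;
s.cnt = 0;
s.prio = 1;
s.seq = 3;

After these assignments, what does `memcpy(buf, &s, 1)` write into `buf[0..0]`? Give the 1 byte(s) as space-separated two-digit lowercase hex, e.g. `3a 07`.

4b

rsvd (1b) val=0 bits=0x0 at bit 7: 0x00
bank (1b) val=1 bits=0x1 at bit 6: 0x40
cnt (1b) val=0 bits=0x0 at bit 5: 0x40
prio (2b) val=1 bits=0x1 at bit 3: 0x48
seq (3b) val=3 bits=0x3 at bit 0: 0x4b
word = 0x4b → big-endian bytes:
  [0]=0x4b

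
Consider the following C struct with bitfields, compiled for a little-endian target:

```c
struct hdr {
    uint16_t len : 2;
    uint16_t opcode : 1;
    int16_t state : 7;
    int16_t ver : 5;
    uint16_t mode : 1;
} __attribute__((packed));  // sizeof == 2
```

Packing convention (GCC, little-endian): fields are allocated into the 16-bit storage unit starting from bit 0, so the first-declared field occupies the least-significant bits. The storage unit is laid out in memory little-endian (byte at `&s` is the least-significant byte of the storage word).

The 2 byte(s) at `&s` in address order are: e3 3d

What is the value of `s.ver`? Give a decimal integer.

15

[0]=0xe3 [1]=0x3d (little-endian) → word 0x3de3
len:2 @ bit 0 → (0x3de3>>0)&0x3 = 0x3
opcode:1 @ bit 2 → (0x3de3>>2)&0x1 = 0x0
state:7 @ bit 3 → (0x3de3>>3)&0x7f = 0x3c
ver:5 @ bit 10 → (0x3de3>>10)&0x1f = 0xf  ←
mode:1 @ bit 15 → (0x3de3>>15)&0x1 = 0x0
ver signed 5b, MSB=0: value = 15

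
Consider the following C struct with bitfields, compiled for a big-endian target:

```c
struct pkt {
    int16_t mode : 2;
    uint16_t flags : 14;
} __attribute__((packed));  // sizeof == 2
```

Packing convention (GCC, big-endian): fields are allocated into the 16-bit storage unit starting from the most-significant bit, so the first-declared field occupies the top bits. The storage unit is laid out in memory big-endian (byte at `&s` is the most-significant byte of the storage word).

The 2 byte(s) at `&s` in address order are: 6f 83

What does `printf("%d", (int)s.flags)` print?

12163

[0]=0x6f [1]=0x83 (big-endian) → word 0x6f83
mode [14+:2] = (word>>14) & 0x3 = 1
flags [0+:14] = (word>>0) & 0x3fff = 12163  ←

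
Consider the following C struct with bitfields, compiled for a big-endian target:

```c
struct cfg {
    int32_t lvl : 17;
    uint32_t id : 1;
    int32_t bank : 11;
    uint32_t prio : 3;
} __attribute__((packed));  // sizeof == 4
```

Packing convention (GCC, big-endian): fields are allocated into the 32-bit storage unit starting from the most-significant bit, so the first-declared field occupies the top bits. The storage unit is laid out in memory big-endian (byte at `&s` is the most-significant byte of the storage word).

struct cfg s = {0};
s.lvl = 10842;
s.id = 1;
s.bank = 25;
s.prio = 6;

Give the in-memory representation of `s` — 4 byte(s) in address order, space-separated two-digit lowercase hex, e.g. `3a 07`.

[15+:17] lvl=10842 & 0x1ffff = 0x2a5a; word=0x152d0000
[14+:1] id=1 & 0x1 = 0x1; word=0x152d4000
[3+:11] bank=25 & 0x7ff = 0x19; word=0x152d40c8
[0+:3] prio=6 & 0x7 = 0x6; word=0x152d40ce
word = 0x152d40ce → big-endian bytes:
  [0]=0x15  [1]=0x2d  [2]=0x40  [3]=0xce

15 2d 40 ce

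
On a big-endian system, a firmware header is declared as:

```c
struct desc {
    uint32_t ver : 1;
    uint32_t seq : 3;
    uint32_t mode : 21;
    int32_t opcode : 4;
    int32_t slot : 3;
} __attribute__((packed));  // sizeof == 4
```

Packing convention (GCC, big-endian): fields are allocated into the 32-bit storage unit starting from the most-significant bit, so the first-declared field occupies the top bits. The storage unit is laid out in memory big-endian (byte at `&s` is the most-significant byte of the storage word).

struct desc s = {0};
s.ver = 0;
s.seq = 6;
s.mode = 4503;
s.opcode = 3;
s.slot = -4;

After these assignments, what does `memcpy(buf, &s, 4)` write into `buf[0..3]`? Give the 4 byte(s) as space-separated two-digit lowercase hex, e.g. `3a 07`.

60 08 cb 9c

ver (1b) val=0 bits=0x0 at bit 31: 0x00000000
seq (3b) val=6 bits=0x6 at bit 28: 0x60000000
mode (21b) val=4503 bits=0x1197 at bit 7: 0x6008cb80
opcode (4b) val=3 bits=0x3 at bit 3: 0x6008cb98
slot (3b) val=-4 bits=0x4 at bit 0: 0x6008cb9c
word = 0x6008cb9c → big-endian bytes:
  [0]=0x60  [1]=0x08  [2]=0xcb  [3]=0x9c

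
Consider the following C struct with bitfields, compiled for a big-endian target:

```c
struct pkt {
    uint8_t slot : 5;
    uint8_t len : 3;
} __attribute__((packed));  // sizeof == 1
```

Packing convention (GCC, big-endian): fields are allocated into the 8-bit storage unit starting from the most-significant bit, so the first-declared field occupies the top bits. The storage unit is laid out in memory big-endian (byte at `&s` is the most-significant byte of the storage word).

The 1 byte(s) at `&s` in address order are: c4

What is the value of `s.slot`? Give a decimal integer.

[0]=0xc4 (big-endian) → word 0xc4
slot:5 @ bit 3 → (0xc4>>3)&0x1f = 0x18  ←
len:3 @ bit 0 → (0xc4>>0)&0x7 = 0x4

24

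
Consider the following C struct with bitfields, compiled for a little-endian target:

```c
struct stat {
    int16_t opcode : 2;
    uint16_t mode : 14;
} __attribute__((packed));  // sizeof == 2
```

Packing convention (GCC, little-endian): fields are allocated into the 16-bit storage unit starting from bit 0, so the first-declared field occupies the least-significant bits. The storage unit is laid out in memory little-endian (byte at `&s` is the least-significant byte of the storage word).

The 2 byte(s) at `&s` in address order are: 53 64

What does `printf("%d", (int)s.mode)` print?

6420

[0]=0x53 [1]=0x64 (little-endian) → word 0x6453
opcode:2 @ bit 0 → (0x6453>>0)&0x3 = 0x3
mode:14 @ bit 2 → (0x6453>>2)&0x3fff = 0x1914  ←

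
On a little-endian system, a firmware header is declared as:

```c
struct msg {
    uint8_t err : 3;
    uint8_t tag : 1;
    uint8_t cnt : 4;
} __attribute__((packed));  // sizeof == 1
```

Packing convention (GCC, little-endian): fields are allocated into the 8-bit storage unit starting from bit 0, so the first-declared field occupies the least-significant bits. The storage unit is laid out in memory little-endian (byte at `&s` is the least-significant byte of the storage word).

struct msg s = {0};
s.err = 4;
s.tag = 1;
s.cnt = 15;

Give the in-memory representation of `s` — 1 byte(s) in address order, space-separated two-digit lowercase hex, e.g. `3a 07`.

[0+:3] err=4 & 0x7 = 0x4; word=0x04
[3+:1] tag=1 & 0x1 = 0x1; word=0x0c
[4+:4] cnt=15 & 0xf = 0xf; word=0xfc
word = 0xfc → little-endian bytes:
  [0]=0xfc

fc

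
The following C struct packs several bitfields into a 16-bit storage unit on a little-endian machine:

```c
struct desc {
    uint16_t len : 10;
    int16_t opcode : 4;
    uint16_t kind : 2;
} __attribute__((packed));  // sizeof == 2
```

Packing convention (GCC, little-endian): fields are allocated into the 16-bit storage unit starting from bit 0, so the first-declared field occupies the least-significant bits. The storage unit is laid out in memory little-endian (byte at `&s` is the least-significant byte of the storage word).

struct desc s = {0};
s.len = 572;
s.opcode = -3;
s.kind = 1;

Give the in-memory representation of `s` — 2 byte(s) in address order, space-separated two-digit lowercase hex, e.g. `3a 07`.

len:10 = 572 → 0x23c << 0 → word 0x023c
opcode:4 = -3 → 0xd << 10 → word 0x363c
kind:2 = 1 → 0x1 << 14 → word 0x763c
word = 0x763c → little-endian bytes:
  [0]=0x3c  [1]=0x76

3c 76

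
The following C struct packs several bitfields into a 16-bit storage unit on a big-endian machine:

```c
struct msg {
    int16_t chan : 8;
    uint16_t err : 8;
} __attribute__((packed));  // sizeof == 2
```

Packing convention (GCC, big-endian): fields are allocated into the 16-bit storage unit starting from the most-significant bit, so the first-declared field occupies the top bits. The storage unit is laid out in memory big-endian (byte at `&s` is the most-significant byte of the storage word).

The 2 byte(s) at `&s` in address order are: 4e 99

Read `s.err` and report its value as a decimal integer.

153

[0]=0x4e [1]=0x99 (big-endian) → word 0x4e99
chan:8 @ bit 8 → (0x4e99>>8)&0xff = 0x4e
err:8 @ bit 0 → (0x4e99>>0)&0xff = 0x99  ←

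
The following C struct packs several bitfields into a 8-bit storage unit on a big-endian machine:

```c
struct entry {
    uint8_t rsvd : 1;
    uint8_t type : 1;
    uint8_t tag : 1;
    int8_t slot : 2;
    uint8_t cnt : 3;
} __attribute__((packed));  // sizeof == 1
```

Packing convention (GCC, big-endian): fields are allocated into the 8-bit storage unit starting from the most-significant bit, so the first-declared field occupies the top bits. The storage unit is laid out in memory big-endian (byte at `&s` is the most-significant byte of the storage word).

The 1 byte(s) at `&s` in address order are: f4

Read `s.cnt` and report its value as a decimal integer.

4

[0]=0xf4 (big-endian) → word 0xf4
rsvd:1 @ bit 7 → (0xf4>>7)&0x1 = 0x1
type:1 @ bit 6 → (0xf4>>6)&0x1 = 0x1
tag:1 @ bit 5 → (0xf4>>5)&0x1 = 0x1
slot:2 @ bit 3 → (0xf4>>3)&0x3 = 0x2
cnt:3 @ bit 0 → (0xf4>>0)&0x7 = 0x4  ←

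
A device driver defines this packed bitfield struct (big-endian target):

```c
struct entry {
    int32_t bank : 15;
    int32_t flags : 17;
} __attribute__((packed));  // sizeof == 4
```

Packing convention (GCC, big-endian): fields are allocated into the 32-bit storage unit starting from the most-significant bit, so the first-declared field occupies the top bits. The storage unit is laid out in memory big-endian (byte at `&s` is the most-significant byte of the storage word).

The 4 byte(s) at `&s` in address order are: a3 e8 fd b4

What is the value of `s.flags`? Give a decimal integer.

[0]=0xa3 [1]=0xe8 [2]=0xfd [3]=0xb4 (big-endian) → word 0xa3e8fdb4
bank [17+:15] = (word>>17) & 0x7fff = 20980
flags [0+:17] = (word>>0) & 0x1ffff = 64948  ←
flags signed 17b, MSB=0: value = 64948

64948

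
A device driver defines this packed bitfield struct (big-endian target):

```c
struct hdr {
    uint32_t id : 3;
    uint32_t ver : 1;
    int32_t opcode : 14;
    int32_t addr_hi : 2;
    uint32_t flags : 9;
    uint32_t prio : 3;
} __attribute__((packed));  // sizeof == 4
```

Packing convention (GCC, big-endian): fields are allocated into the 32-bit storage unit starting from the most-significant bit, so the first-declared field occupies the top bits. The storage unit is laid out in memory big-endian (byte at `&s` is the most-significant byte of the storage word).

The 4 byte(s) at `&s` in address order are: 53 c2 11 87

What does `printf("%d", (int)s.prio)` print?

[0]=0x53 [1]=0xc2 [2]=0x11 [3]=0x87 (big-endian) → word 0x53c21187
id [29+:3] = (word>>29) & 0x7 = 2
ver [28+:1] = (word>>28) & 0x1 = 1
opcode [14+:14] = (word>>14) & 0x3fff = 3848
addr_hi [12+:2] = (word>>12) & 0x3 = 1
flags [3+:9] = (word>>3) & 0x1ff = 48
prio [0+:3] = (word>>0) & 0x7 = 7  ←

7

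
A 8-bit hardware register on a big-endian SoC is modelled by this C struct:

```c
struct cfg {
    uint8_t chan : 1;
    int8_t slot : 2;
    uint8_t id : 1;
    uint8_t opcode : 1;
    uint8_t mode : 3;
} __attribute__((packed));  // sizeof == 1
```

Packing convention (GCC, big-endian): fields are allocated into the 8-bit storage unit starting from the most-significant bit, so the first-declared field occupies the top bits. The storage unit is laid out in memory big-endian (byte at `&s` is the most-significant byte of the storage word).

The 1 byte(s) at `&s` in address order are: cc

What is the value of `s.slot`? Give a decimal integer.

-2

[0]=0xcc (big-endian) → word 0xcc
chan:1 @ bit 7 → (0xcc>>7)&0x1 = 0x1
slot:2 @ bit 5 → (0xcc>>5)&0x3 = 0x2  ←
id:1 @ bit 4 → (0xcc>>4)&0x1 = 0x0
opcode:1 @ bit 3 → (0xcc>>3)&0x1 = 0x1
mode:3 @ bit 0 → (0xcc>>0)&0x7 = 0x4
slot signed 2b, MSB=1: 2 - 4 = -2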